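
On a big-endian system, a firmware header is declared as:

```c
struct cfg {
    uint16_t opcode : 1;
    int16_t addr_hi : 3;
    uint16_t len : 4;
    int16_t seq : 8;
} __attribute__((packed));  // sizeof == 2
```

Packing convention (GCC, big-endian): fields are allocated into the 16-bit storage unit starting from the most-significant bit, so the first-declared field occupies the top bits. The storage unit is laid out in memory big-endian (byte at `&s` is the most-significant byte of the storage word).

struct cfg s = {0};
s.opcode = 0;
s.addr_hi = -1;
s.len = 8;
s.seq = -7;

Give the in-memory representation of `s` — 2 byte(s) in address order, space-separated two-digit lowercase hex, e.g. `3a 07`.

78 f9

opcode (1b) val=0 bits=0x0 at bit 15: 0x0000
addr_hi (3b) val=-1 bits=0x7 at bit 12: 0x7000
len (4b) val=8 bits=0x8 at bit 8: 0x7800
seq (8b) val=-7 bits=0xf9 at bit 0: 0x78f9
word = 0x78f9 → big-endian bytes:
  [0]=0x78  [1]=0xf9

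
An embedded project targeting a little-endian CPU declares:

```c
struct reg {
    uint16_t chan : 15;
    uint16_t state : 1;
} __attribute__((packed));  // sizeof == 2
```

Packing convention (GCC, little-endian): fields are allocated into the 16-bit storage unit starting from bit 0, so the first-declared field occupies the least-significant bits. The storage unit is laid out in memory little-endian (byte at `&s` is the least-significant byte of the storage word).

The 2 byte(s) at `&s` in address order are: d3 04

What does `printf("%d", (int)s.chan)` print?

1235

[0]=0xd3 [1]=0x04 (little-endian) → word 0x04d3
chan [0+:15] = (word>>0) & 0x7fff = 1235  ←
state [15+:1] = (word>>15) & 0x1 = 0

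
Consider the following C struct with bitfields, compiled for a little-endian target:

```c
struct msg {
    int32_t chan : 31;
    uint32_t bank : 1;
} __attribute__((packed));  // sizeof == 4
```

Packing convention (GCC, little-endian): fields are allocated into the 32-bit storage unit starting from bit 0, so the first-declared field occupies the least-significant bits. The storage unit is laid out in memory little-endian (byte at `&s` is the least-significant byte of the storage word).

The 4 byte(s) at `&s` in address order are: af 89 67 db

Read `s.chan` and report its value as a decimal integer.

-613971537

[0]=0xaf [1]=0x89 [2]=0x67 [3]=0xdb (little-endian) → word 0xdb6789af
chan [0+:31] = (word>>0) & 0x7fffffff = 1533512111  ←
bank [31+:1] = (word>>31) & 0x1 = 1
chan signed 31b, MSB=1: 1533512111 - 2147483648 = -613971537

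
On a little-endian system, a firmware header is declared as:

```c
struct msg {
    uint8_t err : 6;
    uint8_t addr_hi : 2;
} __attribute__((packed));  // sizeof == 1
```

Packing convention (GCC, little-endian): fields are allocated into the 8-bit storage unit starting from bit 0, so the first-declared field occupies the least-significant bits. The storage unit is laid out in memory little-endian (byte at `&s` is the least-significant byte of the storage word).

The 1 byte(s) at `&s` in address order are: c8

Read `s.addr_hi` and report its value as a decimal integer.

3

[0]=0xc8 (little-endian) → word 0xc8
err [0+:6] = (word>>0) & 0x3f = 8
addr_hi [6+:2] = (word>>6) & 0x3 = 3  ←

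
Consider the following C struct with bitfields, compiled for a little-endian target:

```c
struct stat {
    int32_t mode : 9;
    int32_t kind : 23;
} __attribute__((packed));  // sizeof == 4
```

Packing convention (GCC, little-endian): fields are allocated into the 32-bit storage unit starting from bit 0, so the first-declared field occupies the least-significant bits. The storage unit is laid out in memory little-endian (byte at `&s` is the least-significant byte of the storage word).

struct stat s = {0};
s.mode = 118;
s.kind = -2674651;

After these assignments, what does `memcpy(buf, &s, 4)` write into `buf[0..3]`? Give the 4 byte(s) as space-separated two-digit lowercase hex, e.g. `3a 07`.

[0+:9] mode=118 & 0x1ff = 0x76; word=0x00000076
[9+:23] kind=-2674651 & 0x7fffff = 0x573025; word=0xae604a76
word = 0xae604a76 → little-endian bytes:
  [0]=0x76  [1]=0x4a  [2]=0x60  [3]=0xae

76 4a 60 ae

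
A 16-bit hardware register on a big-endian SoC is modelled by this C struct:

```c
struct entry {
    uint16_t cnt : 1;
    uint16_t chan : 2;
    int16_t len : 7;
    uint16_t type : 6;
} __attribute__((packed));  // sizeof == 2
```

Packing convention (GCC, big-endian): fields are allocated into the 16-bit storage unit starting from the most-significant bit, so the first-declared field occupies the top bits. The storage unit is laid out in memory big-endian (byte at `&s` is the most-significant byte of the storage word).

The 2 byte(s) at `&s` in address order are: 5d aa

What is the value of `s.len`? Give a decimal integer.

-10

[0]=0x5d [1]=0xaa (big-endian) → word 0x5daa
cnt:1 @ bit 15 → (0x5daa>>15)&0x1 = 0x0
chan:2 @ bit 13 → (0x5daa>>13)&0x3 = 0x2
len:7 @ bit 6 → (0x5daa>>6)&0x7f = 0x76  ←
type:6 @ bit 0 → (0x5daa>>0)&0x3f = 0x2a
len signed 7b, MSB=1: 118 - 128 = -10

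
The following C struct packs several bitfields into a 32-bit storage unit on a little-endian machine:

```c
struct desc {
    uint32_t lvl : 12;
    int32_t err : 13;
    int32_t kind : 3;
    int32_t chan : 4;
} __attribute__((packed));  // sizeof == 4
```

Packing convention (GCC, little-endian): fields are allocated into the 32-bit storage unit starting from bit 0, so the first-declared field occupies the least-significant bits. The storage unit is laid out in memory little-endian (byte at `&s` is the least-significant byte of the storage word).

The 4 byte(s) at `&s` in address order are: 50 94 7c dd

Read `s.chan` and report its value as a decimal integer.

[0]=0x50 [1]=0x94 [2]=0x7c [3]=0xdd (little-endian) → word 0xdd7c9450
lvl [0+:12] = (word>>0) & 0xfff = 1104
err [12+:13] = (word>>12) & 0x1fff = 6089
kind [25+:3] = (word>>25) & 0x7 = 6
chan [28+:4] = (word>>28) & 0xf = 13  ←
chan signed 4b, MSB=1: 13 - 16 = -3

-3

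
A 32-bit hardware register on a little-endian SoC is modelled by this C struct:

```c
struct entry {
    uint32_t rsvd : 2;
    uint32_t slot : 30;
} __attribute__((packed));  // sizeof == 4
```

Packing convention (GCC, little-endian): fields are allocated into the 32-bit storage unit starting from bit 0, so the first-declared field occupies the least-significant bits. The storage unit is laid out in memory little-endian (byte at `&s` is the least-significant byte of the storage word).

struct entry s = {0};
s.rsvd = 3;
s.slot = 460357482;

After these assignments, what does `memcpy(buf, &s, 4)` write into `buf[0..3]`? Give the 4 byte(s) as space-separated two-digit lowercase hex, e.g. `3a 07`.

ab fd c1 6d

rsvd (2b) val=3 bits=0x3 at bit 0: 0x00000003
slot (30b) val=460357482 bits=0x1b707f6a at bit 2: 0x6dc1fdab
word = 0x6dc1fdab → little-endian bytes:
  [0]=0xab  [1]=0xfd  [2]=0xc1  [3]=0x6d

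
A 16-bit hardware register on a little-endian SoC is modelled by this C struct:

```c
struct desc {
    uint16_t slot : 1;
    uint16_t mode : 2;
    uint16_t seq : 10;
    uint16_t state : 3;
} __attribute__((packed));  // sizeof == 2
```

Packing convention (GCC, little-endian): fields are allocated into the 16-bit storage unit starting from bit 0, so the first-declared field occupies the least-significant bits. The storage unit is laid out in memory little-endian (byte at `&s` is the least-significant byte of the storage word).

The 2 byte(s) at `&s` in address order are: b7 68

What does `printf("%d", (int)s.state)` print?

3

[0]=0xb7 [1]=0x68 (little-endian) → word 0x68b7
slot:1 @ bit 0 → (0x68b7>>0)&0x1 = 0x1
mode:2 @ bit 1 → (0x68b7>>1)&0x3 = 0x3
seq:10 @ bit 3 → (0x68b7>>3)&0x3ff = 0x116
state:3 @ bit 13 → (0x68b7>>13)&0x7 = 0x3  ←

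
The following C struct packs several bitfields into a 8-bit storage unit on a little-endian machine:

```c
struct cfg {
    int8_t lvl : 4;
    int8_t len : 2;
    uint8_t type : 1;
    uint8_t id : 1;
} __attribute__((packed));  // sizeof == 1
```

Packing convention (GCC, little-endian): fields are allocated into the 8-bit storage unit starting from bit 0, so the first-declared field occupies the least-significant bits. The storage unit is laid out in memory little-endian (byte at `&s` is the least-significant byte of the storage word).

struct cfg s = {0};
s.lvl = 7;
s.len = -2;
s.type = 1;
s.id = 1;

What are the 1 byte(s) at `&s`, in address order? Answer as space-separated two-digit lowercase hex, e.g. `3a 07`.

lvl:4 = 7 → 0x7 << 0 → word 0x07
len:2 = -2 → 0x2 << 4 → word 0x27
type:1 = 1 → 0x1 << 6 → word 0x67
id:1 = 1 → 0x1 << 7 → word 0xe7
word = 0xe7 → little-endian bytes:
  [0]=0xe7

e7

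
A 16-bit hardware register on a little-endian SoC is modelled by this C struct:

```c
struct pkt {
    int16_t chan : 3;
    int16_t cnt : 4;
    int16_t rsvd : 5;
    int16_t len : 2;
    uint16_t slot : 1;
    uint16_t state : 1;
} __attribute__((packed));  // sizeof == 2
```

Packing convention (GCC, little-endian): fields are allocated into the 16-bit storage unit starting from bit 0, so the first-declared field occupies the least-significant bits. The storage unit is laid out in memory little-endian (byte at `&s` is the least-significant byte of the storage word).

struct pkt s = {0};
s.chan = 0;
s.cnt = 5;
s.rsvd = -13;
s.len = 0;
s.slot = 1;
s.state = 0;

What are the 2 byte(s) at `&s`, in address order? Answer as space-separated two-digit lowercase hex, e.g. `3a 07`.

chan (3b) val=0 bits=0x0 at bit 0: 0x0000
cnt (4b) val=5 bits=0x5 at bit 3: 0x0028
rsvd (5b) val=-13 bits=0x13 at bit 7: 0x09a8
len (2b) val=0 bits=0x0 at bit 12: 0x09a8
slot (1b) val=1 bits=0x1 at bit 14: 0x49a8
state (1b) val=0 bits=0x0 at bit 15: 0x49a8
word = 0x49a8 → little-endian bytes:
  [0]=0xa8  [1]=0x49

a8 49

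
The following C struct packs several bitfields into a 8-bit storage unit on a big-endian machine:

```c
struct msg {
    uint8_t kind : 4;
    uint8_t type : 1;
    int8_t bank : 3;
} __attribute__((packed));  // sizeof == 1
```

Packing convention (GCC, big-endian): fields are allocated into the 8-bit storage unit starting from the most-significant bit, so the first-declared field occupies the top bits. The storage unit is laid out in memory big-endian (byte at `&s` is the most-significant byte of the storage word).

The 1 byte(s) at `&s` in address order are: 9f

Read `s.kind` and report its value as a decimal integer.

[0]=0x9f (big-endian) → word 0x9f
kind [4+:4] = (word>>4) & 0xf = 9  ←
type [3+:1] = (word>>3) & 0x1 = 1
bank [0+:3] = (word>>0) & 0x7 = 7

9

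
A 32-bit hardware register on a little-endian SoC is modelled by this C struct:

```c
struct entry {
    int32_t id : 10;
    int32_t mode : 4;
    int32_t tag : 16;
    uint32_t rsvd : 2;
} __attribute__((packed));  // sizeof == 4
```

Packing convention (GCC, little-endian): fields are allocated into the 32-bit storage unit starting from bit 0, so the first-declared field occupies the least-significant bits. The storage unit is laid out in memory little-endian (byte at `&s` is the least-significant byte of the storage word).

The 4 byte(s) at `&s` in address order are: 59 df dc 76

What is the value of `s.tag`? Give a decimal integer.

-9357

[0]=0x59 [1]=0xdf [2]=0xdc [3]=0x76 (little-endian) → word 0x76dcdf59
id [0+:10] = (word>>0) & 0x3ff = 857
mode [10+:4] = (word>>10) & 0xf = 7
tag [14+:16] = (word>>14) & 0xffff = 56179  ←
rsvd [30+:2] = (word>>30) & 0x3 = 1
tag signed 16b, MSB=1: 56179 - 65536 = -9357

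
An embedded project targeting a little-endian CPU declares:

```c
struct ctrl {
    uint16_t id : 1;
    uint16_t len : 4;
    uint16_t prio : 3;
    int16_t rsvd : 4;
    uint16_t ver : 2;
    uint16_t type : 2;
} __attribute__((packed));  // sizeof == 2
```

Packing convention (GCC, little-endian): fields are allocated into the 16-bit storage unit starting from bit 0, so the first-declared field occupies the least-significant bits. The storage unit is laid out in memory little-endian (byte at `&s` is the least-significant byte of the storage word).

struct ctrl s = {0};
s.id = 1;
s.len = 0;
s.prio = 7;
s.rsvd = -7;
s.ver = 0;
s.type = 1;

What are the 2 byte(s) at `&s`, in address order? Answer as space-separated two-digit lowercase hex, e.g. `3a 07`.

e1 49

id:1 = 1 → 0x1 << 0 → word 0x0001
len:4 = 0 → 0x0 << 1 → word 0x0001
prio:3 = 7 → 0x7 << 5 → word 0x00e1
rsvd:4 = -7 → 0x9 << 8 → word 0x09e1
ver:2 = 0 → 0x0 << 12 → word 0x09e1
type:2 = 1 → 0x1 << 14 → word 0x49e1
word = 0x49e1 → little-endian bytes:
  [0]=0xe1  [1]=0x49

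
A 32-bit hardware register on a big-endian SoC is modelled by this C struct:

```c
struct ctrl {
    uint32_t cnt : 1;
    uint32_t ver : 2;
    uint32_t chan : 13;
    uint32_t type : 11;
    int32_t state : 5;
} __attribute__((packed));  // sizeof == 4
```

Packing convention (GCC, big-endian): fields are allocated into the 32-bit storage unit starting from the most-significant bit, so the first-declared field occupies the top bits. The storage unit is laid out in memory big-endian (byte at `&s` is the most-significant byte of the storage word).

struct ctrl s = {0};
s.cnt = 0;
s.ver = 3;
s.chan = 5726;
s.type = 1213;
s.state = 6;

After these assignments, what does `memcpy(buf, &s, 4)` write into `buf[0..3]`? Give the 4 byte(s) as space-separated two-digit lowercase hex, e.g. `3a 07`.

[31+:1] cnt=0 & 0x1 = 0x0; word=0x00000000
[29+:2] ver=3 & 0x3 = 0x3; word=0x60000000
[16+:13] chan=5726 & 0x1fff = 0x165e; word=0x765e0000
[5+:11] type=1213 & 0x7ff = 0x4bd; word=0x765e97a0
[0+:5] state=6 & 0x1f = 0x6; word=0x765e97a6
word = 0x765e97a6 → big-endian bytes:
  [0]=0x76  [1]=0x5e  [2]=0x97  [3]=0xa6

76 5e 97 a6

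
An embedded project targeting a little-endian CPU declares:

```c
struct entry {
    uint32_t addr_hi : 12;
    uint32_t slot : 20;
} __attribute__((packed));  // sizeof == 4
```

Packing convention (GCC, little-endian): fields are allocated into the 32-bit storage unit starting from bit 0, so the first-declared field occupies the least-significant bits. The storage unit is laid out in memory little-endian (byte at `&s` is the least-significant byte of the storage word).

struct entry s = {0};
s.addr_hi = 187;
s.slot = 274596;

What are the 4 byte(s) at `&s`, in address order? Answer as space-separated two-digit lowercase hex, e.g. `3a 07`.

bb 40 0a 43

addr_hi (12b) val=187 bits=0xbb at bit 0: 0x000000bb
slot (20b) val=274596 bits=0x430a4 at bit 12: 0x430a40bb
word = 0x430a40bb → little-endian bytes:
  [0]=0xbb  [1]=0x40  [2]=0x0a  [3]=0x43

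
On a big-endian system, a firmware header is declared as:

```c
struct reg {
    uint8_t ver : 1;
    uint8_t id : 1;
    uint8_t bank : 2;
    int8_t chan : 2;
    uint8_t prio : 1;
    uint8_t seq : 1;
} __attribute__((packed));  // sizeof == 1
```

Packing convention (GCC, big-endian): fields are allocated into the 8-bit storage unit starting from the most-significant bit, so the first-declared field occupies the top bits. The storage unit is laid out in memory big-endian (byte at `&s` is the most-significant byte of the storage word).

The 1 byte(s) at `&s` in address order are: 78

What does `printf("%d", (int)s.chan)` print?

-2

[0]=0x78 (big-endian) → word 0x78
ver [7+:1] = (word>>7) & 0x1 = 0
id [6+:1] = (word>>6) & 0x1 = 1
bank [4+:2] = (word>>4) & 0x3 = 3
chan [2+:2] = (word>>2) & 0x3 = 2  ←
prio [1+:1] = (word>>1) & 0x1 = 0
seq [0+:1] = (word>>0) & 0x1 = 0
chan signed 2b, MSB=1: 2 - 4 = -2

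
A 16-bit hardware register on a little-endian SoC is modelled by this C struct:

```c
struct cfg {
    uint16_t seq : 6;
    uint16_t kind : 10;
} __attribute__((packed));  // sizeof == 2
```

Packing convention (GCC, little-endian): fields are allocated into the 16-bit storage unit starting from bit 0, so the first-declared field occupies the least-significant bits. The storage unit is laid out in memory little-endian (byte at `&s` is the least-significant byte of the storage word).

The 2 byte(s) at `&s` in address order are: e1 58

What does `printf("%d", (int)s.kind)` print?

[0]=0xe1 [1]=0x58 (little-endian) → word 0x58e1
seq:6 @ bit 0 → (0x58e1>>0)&0x3f = 0x21
kind:10 @ bit 6 → (0x58e1>>6)&0x3ff = 0x163  ←

355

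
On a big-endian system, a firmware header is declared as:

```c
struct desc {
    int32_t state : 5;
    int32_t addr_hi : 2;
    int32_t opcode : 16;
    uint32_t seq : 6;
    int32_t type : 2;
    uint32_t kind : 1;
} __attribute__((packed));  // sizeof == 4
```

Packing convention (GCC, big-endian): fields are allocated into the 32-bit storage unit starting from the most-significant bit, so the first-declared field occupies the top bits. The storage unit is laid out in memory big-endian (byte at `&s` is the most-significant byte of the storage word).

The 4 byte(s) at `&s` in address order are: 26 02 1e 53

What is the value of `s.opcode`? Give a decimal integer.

[0]=0x26 [1]=0x02 [2]=0x1e [3]=0x53 (big-endian) → word 0x26021e53
state:5 @ bit 27 → (0x26021e53>>27)&0x1f = 0x4
addr_hi:2 @ bit 25 → (0x26021e53>>25)&0x3 = 0x3
opcode:16 @ bit 9 → (0x26021e53>>9)&0xffff = 0x10f  ←
seq:6 @ bit 3 → (0x26021e53>>3)&0x3f = 0xa
type:2 @ bit 1 → (0x26021e53>>1)&0x3 = 0x1
kind:1 @ bit 0 → (0x26021e53>>0)&0x1 = 0x1
opcode signed 16b, MSB=0: value = 271

271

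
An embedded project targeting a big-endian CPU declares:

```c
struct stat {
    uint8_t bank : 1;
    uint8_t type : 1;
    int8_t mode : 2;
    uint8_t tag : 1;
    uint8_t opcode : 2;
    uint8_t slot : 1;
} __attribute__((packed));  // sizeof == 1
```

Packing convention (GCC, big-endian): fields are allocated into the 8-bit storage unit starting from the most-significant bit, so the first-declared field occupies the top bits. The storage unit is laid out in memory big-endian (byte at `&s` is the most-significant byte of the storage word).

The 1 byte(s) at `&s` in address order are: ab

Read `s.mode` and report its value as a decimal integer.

[0]=0xab (big-endian) → word 0xab
bank:1 @ bit 7 → (0xab>>7)&0x1 = 0x1
type:1 @ bit 6 → (0xab>>6)&0x1 = 0x0
mode:2 @ bit 4 → (0xab>>4)&0x3 = 0x2  ←
tag:1 @ bit 3 → (0xab>>3)&0x1 = 0x1
opcode:2 @ bit 1 → (0xab>>1)&0x3 = 0x1
slot:1 @ bit 0 → (0xab>>0)&0x1 = 0x1
mode signed 2b, MSB=1: 2 - 4 = -2

-2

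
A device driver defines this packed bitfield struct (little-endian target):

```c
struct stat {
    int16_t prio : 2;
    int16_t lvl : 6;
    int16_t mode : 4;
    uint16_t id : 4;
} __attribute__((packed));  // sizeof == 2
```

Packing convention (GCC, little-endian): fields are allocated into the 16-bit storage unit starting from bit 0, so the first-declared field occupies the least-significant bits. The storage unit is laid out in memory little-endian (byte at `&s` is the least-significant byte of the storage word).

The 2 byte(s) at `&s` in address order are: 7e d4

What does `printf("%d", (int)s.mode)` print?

[0]=0x7e [1]=0xd4 (little-endian) → word 0xd47e
prio:2 @ bit 0 → (0xd47e>>0)&0x3 = 0x2
lvl:6 @ bit 2 → (0xd47e>>2)&0x3f = 0x1f
mode:4 @ bit 8 → (0xd47e>>8)&0xf = 0x4  ←
id:4 @ bit 12 → (0xd47e>>12)&0xf = 0xd
mode signed 4b, MSB=0: value = 4

4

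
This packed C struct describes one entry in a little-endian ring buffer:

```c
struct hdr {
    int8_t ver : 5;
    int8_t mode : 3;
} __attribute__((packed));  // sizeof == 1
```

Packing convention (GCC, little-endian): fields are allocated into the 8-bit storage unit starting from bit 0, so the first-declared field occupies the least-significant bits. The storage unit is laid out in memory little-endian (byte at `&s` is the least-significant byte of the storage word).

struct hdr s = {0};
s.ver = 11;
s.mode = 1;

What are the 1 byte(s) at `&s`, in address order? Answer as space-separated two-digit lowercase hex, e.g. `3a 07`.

ver (5b) val=11 bits=0xb at bit 0: 0x0b
mode (3b) val=1 bits=0x1 at bit 5: 0x2b
word = 0x2b → little-endian bytes:
  [0]=0x2b

2b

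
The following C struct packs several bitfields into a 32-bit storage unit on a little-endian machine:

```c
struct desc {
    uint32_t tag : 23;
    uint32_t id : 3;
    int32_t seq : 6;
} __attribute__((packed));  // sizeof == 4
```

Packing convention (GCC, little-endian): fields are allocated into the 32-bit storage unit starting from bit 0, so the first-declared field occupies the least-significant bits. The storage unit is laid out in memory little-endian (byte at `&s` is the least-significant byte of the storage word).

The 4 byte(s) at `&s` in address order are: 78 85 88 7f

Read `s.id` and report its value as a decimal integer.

[0]=0x78 [1]=0x85 [2]=0x88 [3]=0x7f (little-endian) → word 0x7f888578
tag [0+:23] = (word>>0) & 0x7fffff = 558456
id [23+:3] = (word>>23) & 0x7 = 7  ←
seq [26+:6] = (word>>26) & 0x3f = 31

7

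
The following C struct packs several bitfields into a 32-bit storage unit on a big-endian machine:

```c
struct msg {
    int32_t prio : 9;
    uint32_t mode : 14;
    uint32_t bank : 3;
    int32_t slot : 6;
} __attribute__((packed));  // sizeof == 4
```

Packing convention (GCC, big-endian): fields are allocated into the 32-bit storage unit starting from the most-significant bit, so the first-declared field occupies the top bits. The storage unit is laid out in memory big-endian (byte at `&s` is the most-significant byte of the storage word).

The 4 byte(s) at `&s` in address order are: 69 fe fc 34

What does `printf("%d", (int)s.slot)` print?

[0]=0x69 [1]=0xfe [2]=0xfc [3]=0x34 (big-endian) → word 0x69fefc34
prio [23+:9] = (word>>23) & 0x1ff = 211
mode [9+:14] = (word>>9) & 0x3fff = 16254
bank [6+:3] = (word>>6) & 0x7 = 0
slot [0+:6] = (word>>0) & 0x3f = 52  ←
slot signed 6b, MSB=1: 52 - 64 = -12

-12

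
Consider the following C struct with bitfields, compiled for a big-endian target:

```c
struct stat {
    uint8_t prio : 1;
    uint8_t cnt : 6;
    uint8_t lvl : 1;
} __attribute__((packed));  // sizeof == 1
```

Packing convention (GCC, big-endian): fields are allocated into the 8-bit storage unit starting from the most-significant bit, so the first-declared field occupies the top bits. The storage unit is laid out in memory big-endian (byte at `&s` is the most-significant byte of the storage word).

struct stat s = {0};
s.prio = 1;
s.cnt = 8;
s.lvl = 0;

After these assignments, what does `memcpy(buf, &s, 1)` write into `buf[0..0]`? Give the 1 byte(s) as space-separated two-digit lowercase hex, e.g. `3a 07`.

90

[7+:1] prio=1 & 0x1 = 0x1; word=0x80
[1+:6] cnt=8 & 0x3f = 0x8; word=0x90
[0+:1] lvl=0 & 0x1 = 0x0; word=0x90
word = 0x90 → big-endian bytes:
  [0]=0x90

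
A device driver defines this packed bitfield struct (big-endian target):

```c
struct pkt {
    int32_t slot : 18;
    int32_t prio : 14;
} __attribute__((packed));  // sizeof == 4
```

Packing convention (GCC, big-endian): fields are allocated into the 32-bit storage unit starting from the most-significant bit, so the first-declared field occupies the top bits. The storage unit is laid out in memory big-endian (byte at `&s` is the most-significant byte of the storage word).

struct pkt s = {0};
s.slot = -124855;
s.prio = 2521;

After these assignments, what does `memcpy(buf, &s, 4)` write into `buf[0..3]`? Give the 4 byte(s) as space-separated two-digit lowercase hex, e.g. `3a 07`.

86 12 49 d9

slot (18b) val=-124855 bits=0x21849 at bit 14: 0x86124000
prio (14b) val=2521 bits=0x9d9 at bit 0: 0x861249d9
word = 0x861249d9 → big-endian bytes:
  [0]=0x86  [1]=0x12  [2]=0x49  [3]=0xd9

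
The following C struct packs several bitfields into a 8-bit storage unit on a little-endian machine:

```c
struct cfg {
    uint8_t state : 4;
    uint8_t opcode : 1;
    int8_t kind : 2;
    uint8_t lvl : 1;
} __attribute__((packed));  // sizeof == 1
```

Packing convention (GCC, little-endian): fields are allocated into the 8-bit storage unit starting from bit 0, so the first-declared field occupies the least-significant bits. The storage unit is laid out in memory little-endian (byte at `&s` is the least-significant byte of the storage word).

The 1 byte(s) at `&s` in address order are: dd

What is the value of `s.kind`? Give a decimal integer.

-2

[0]=0xdd (little-endian) → word 0xdd
state:4 @ bit 0 → (0xdd>>0)&0xf = 0xd
opcode:1 @ bit 4 → (0xdd>>4)&0x1 = 0x1
kind:2 @ bit 5 → (0xdd>>5)&0x3 = 0x2  ←
lvl:1 @ bit 7 → (0xdd>>7)&0x1 = 0x1
kind signed 2b, MSB=1: 2 - 4 = -2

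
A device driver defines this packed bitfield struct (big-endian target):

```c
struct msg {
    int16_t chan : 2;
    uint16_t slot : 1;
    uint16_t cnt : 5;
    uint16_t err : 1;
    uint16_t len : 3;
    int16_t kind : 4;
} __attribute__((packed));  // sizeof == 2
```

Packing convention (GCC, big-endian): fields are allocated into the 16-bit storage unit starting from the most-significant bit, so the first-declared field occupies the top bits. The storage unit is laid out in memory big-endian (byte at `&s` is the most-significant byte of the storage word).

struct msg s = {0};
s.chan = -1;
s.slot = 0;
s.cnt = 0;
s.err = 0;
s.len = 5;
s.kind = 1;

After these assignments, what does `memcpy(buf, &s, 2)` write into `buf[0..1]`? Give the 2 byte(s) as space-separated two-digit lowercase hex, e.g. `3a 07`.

c0 51

chan:2 = -1 → 0x3 << 14 → word 0xc000
slot:1 = 0 → 0x0 << 13 → word 0xc000
cnt:5 = 0 → 0x0 << 8 → word 0xc000
err:1 = 0 → 0x0 << 7 → word 0xc000
len:3 = 5 → 0x5 << 4 → word 0xc050
kind:4 = 1 → 0x1 << 0 → word 0xc051
word = 0xc051 → big-endian bytes:
  [0]=0xc0  [1]=0x51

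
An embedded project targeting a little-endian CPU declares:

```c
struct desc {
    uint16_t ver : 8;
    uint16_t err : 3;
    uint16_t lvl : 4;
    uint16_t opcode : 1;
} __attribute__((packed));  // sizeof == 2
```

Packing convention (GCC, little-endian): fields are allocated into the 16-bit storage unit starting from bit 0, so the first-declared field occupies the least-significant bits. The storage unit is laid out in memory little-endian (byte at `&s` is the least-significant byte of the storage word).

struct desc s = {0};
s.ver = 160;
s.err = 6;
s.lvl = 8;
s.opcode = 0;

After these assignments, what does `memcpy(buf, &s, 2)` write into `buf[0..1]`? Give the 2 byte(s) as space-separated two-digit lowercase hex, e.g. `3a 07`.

[0+:8] ver=160 & 0xff = 0xa0; word=0x00a0
[8+:3] err=6 & 0x7 = 0x6; word=0x06a0
[11+:4] lvl=8 & 0xf = 0x8; word=0x46a0
[15+:1] opcode=0 & 0x1 = 0x0; word=0x46a0
word = 0x46a0 → little-endian bytes:
  [0]=0xa0  [1]=0x46

a0 46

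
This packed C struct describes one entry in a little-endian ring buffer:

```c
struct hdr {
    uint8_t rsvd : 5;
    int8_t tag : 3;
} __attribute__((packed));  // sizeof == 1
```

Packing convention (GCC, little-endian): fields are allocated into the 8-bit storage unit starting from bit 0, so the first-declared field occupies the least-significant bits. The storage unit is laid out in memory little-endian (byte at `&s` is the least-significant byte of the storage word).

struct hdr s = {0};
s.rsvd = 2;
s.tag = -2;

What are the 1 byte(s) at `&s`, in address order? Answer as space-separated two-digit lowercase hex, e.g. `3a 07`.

c2

[0+:5] rsvd=2 & 0x1f = 0x2; word=0x02
[5+:3] tag=-2 & 0x7 = 0x6; word=0xc2
word = 0xc2 → little-endian bytes:
  [0]=0xc2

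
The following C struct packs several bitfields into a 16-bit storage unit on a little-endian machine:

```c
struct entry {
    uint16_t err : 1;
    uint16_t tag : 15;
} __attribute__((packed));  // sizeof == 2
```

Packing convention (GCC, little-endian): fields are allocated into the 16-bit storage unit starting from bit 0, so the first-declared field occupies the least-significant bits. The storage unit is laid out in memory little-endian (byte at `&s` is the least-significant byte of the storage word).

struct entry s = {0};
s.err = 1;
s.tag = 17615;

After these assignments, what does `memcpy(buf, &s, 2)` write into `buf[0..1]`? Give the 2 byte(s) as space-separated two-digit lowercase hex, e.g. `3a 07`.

9f 89

err (1b) val=1 bits=0x1 at bit 0: 0x0001
tag (15b) val=17615 bits=0x44cf at bit 1: 0x899f
word = 0x899f → little-endian bytes:
  [0]=0x9f  [1]=0x89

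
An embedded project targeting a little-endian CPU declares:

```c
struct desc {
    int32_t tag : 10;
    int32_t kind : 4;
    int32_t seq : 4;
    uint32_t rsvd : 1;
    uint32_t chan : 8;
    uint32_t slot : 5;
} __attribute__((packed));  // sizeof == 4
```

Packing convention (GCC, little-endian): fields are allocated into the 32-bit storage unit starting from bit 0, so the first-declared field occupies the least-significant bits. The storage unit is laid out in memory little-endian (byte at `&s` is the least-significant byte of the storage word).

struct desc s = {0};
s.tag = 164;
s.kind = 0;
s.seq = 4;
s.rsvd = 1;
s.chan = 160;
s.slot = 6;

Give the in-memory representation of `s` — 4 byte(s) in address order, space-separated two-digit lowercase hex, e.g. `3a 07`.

tag (10b) val=164 bits=0xa4 at bit 0: 0x000000a4
kind (4b) val=0 bits=0x0 at bit 10: 0x000000a4
seq (4b) val=4 bits=0x4 at bit 14: 0x000100a4
rsvd (1b) val=1 bits=0x1 at bit 18: 0x000500a4
chan (8b) val=160 bits=0xa0 at bit 19: 0x050500a4
slot (5b) val=6 bits=0x6 at bit 27: 0x350500a4
word = 0x350500a4 → little-endian bytes:
  [0]=0xa4  [1]=0x00  [2]=0x05  [3]=0x35

a4 00 05 35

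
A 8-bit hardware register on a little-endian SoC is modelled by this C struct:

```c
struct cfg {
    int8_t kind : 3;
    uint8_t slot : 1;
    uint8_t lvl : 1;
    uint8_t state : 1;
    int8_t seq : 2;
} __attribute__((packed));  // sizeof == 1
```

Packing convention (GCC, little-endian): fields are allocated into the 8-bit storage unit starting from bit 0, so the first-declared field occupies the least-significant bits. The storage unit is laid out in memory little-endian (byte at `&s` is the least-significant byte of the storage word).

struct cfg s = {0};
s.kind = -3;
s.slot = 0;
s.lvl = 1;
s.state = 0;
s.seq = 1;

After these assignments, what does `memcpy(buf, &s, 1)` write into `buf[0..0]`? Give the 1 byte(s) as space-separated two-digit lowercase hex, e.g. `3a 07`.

55

kind:3 = -3 → 0x5 << 0 → word 0x05
slot:1 = 0 → 0x0 << 3 → word 0x05
lvl:1 = 1 → 0x1 << 4 → word 0x15
state:1 = 0 → 0x0 << 5 → word 0x15
seq:2 = 1 → 0x1 << 6 → word 0x55
word = 0x55 → little-endian bytes:
  [0]=0x55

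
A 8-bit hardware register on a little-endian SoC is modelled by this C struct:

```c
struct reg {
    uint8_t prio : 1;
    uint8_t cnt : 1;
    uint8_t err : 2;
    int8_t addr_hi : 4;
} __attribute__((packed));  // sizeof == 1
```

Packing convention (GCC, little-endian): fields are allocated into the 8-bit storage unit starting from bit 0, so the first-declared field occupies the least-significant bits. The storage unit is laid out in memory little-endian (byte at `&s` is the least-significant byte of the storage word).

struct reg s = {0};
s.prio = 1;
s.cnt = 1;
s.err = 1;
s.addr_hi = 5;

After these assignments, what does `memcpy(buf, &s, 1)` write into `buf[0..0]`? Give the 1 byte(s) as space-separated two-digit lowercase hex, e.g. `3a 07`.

57

[0+:1] prio=1 & 0x1 = 0x1; word=0x01
[1+:1] cnt=1 & 0x1 = 0x1; word=0x03
[2+:2] err=1 & 0x3 = 0x1; word=0x07
[4+:4] addr_hi=5 & 0xf = 0x5; word=0x57
word = 0x57 → little-endian bytes:
  [0]=0x57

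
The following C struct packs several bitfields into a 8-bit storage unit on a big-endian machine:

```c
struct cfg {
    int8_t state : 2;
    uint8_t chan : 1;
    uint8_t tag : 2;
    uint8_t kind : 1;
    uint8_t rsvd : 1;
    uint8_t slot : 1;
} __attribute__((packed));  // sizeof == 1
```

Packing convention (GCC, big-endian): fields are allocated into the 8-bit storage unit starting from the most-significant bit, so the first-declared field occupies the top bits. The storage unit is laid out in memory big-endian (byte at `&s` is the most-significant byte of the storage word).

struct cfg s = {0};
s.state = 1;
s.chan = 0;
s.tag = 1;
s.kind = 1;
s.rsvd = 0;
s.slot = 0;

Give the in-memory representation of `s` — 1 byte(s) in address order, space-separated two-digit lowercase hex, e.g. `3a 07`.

[6+:2] state=1 & 0x3 = 0x1; word=0x40
[5+:1] chan=0 & 0x1 = 0x0; word=0x40
[3+:2] tag=1 & 0x3 = 0x1; word=0x48
[2+:1] kind=1 & 0x1 = 0x1; word=0x4c
[1+:1] rsvd=0 & 0x1 = 0x0; word=0x4c
[0+:1] slot=0 & 0x1 = 0x0; word=0x4c
word = 0x4c → big-endian bytes:
  [0]=0x4c

4c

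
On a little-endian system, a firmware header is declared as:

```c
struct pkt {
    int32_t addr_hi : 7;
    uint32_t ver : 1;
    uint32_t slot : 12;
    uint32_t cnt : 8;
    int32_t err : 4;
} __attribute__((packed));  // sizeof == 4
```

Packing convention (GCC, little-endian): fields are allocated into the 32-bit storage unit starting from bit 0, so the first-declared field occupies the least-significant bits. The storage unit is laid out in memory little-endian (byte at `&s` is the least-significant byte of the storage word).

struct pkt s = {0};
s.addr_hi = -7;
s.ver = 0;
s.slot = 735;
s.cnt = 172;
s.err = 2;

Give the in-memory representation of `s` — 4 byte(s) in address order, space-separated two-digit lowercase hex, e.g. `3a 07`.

addr_hi:7 = -7 → 0x79 << 0 → word 0x00000079
ver:1 = 0 → 0x0 << 7 → word 0x00000079
slot:12 = 735 → 0x2df << 8 → word 0x0002df79
cnt:8 = 172 → 0xac << 20 → word 0x0ac2df79
err:4 = 2 → 0x2 << 28 → word 0x2ac2df79
word = 0x2ac2df79 → little-endian bytes:
  [0]=0x79  [1]=0xdf  [2]=0xc2  [3]=0x2a

79 df c2 2a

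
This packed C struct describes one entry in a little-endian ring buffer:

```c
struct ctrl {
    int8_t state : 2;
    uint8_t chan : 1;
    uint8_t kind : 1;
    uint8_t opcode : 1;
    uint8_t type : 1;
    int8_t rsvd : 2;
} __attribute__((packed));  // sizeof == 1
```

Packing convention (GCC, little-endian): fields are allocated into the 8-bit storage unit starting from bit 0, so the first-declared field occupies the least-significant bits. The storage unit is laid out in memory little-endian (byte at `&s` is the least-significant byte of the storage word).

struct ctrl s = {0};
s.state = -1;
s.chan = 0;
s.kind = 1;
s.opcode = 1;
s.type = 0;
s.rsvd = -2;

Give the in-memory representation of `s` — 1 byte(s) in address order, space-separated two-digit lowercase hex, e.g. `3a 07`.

[0+:2] state=-1 & 0x3 = 0x3; word=0x03
[2+:1] chan=0 & 0x1 = 0x0; word=0x03
[3+:1] kind=1 & 0x1 = 0x1; word=0x0b
[4+:1] opcode=1 & 0x1 = 0x1; word=0x1b
[5+:1] type=0 & 0x1 = 0x0; word=0x1b
[6+:2] rsvd=-2 & 0x3 = 0x2; word=0x9b
word = 0x9b → little-endian bytes:
  [0]=0x9b

9b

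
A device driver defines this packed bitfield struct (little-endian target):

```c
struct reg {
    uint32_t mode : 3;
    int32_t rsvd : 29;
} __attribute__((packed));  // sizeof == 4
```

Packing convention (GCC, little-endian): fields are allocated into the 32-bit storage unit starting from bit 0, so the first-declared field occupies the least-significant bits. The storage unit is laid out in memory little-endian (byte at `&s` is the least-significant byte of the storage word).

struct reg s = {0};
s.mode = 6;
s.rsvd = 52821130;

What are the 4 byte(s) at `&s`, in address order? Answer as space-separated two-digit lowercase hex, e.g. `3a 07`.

56 e4 2f 19

mode (3b) val=6 bits=0x6 at bit 0: 0x00000006
rsvd (29b) val=52821130 bits=0x325fc8a at bit 3: 0x192fe456
word = 0x192fe456 → little-endian bytes:
  [0]=0x56  [1]=0xe4  [2]=0x2f  [3]=0x19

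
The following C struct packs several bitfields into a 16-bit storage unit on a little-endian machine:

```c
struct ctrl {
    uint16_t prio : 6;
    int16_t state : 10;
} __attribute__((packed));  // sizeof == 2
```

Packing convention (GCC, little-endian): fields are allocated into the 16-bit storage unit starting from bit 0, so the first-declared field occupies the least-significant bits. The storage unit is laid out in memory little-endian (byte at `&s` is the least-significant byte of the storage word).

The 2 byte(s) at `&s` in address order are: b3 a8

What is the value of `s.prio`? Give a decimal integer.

[0]=0xb3 [1]=0xa8 (little-endian) → word 0xa8b3
prio [0+:6] = (word>>0) & 0x3f = 51  ←
state [6+:10] = (word>>6) & 0x3ff = 674

51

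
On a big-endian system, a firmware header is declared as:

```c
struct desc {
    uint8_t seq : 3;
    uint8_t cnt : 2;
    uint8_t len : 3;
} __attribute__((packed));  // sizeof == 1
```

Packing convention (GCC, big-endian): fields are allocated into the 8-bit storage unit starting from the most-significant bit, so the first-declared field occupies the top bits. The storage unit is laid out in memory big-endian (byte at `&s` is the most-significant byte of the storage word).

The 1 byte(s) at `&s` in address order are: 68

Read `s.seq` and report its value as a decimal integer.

3

[0]=0x68 (big-endian) → word 0x68
seq:3 @ bit 5 → (0x68>>5)&0x7 = 0x3  ←
cnt:2 @ bit 3 → (0x68>>3)&0x3 = 0x1
len:3 @ bit 0 → (0x68>>0)&0x7 = 0x0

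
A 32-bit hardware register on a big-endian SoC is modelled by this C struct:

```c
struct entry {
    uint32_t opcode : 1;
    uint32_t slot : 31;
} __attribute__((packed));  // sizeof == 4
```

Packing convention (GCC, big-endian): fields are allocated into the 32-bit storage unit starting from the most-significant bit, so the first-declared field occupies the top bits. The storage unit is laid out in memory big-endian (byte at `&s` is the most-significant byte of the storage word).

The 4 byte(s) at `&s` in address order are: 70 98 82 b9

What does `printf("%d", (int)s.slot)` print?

1889043129

[0]=0x70 [1]=0x98 [2]=0x82 [3]=0xb9 (big-endian) → word 0x709882b9
opcode:1 @ bit 31 → (0x709882b9>>31)&0x1 = 0x0
slot:31 @ bit 0 → (0x709882b9>>0)&0x7fffffff = 0x709882b9  ←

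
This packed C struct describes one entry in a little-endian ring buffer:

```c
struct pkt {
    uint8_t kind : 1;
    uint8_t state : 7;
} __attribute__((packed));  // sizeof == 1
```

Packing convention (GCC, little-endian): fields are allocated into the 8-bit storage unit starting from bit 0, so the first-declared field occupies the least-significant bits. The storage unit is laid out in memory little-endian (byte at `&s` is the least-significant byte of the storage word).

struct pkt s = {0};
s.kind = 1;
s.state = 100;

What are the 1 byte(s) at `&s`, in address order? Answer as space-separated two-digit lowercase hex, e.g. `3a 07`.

c9

[0+:1] kind=1 & 0x1 = 0x1; word=0x01
[1+:7] state=100 & 0x7f = 0x64; word=0xc9
word = 0xc9 → little-endian bytes:
  [0]=0xc9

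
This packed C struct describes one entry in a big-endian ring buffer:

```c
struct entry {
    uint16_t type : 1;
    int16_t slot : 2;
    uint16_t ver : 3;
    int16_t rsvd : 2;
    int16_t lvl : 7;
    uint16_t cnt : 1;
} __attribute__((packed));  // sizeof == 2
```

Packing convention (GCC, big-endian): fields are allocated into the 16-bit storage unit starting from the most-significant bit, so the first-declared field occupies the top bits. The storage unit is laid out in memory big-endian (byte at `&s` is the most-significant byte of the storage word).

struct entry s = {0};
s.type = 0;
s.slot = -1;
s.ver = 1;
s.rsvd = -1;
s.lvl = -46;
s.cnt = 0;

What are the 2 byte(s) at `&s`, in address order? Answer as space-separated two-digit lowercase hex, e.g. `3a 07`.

67 a4

type:1 = 0 → 0x0 << 15 → word 0x0000
slot:2 = -1 → 0x3 << 13 → word 0x6000
ver:3 = 1 → 0x1 << 10 → word 0x6400
rsvd:2 = -1 → 0x3 << 8 → word 0x6700
lvl:7 = -46 → 0x52 << 1 → word 0x67a4
cnt:1 = 0 → 0x0 << 0 → word 0x67a4
word = 0x67a4 → big-endian bytes:
  [0]=0x67  [1]=0xa4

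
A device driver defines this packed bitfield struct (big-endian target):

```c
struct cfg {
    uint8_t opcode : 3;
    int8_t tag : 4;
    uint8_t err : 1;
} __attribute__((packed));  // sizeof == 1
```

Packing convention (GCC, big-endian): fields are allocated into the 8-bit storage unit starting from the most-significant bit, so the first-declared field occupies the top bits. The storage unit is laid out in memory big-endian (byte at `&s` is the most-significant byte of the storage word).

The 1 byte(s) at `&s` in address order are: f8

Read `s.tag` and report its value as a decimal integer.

-4

[0]=0xf8 (big-endian) → word 0xf8
opcode [5+:3] = (word>>5) & 0x7 = 7
tag [1+:4] = (word>>1) & 0xf = 12  ←
err [0+:1] = (word>>0) & 0x1 = 0
tag signed 4b, MSB=1: 12 - 16 = -4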